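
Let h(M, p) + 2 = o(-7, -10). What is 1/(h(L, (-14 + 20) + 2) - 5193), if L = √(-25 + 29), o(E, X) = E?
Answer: -1/5202 ≈ -0.00019223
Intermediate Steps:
L = 2 (L = √4 = 2)
h(M, p) = -9 (h(M, p) = -2 - 7 = -9)
1/(h(L, (-14 + 20) + 2) - 5193) = 1/(-9 - 5193) = 1/(-5202) = -1/5202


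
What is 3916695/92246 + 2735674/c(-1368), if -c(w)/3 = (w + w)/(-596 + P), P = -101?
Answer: -43964818869707/189288792 ≈ -2.3226e+5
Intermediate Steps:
c(w) = 6*w/697 (c(w) = -3*(w + w)/(-596 - 101) = -3*2*w/(-697) = -3*2*w*(-1)/697 = -(-6)*w/697 = 6*w/697)
3916695/92246 + 2735674/c(-1368) = 3916695/92246 + 2735674/(((6/697)*(-1368))) = 3916695*(1/92246) + 2735674/(-8208/697) = 3916695/92246 + 2735674*(-697/8208) = 3916695/92246 - 953382389/4104 = -43964818869707/189288792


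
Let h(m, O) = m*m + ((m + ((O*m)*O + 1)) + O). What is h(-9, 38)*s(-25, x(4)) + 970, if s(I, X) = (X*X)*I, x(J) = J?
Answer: 5154970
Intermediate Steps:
s(I, X) = I*X² (s(I, X) = X²*I = I*X²)
h(m, O) = 1 + O + m + m² + m*O² (h(m, O) = m² + ((m + (m*O² + 1)) + O) = m² + ((m + (1 + m*O²)) + O) = m² + ((1 + m + m*O²) + O) = m² + (1 + O + m + m*O²) = 1 + O + m + m² + m*O²)
h(-9, 38)*s(-25, x(4)) + 970 = (1 + 38 - 9 + (-9)² - 9*38²)*(-25*4²) + 970 = (1 + 38 - 9 + 81 - 9*1444)*(-25*16) + 970 = (1 + 38 - 9 + 81 - 12996)*(-400) + 970 = -12885*(-400) + 970 = 5154000 + 970 = 5154970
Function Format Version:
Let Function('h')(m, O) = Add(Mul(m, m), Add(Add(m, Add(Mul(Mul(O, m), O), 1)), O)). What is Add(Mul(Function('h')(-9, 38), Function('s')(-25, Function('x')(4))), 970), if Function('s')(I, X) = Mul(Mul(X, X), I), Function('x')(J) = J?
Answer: 5154970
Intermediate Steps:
Function('s')(I, X) = Mul(I, Pow(X, 2)) (Function('s')(I, X) = Mul(Pow(X, 2), I) = Mul(I, Pow(X, 2)))
Function('h')(m, O) = Add(1, O, m, Pow(m, 2), Mul(m, Pow(O, 2))) (Function('h')(m, O) = Add(Pow(m, 2), Add(Add(m, Add(Mul(m, Pow(O, 2)), 1)), O)) = Add(Pow(m, 2), Add(Add(m, Add(1, Mul(m, Pow(O, 2)))), O)) = Add(Pow(m, 2), Add(Add(1, m, Mul(m, Pow(O, 2))), O)) = Add(Pow(m, 2), Add(1, O, m, Mul(m, Pow(O, 2)))) = Add(1, O, m, Pow(m, 2), Mul(m, Pow(O, 2))))
Add(Mul(Function('h')(-9, 38), Function('s')(-25, Function('x')(4))), 970) = Add(Mul(Add(1, 38, -9, Pow(-9, 2), Mul(-9, Pow(38, 2))), Mul(-25, Pow(4, 2))), 970) = Add(Mul(Add(1, 38, -9, 81, Mul(-9, 1444)), Mul(-25, 16)), 970) = Add(Mul(Add(1, 38, -9, 81, -12996), -400), 970) = Add(Mul(-12885, -400), 970) = Add(5154000, 970) = 5154970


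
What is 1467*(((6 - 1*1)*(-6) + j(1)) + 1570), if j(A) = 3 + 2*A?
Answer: 2266515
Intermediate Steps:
1467*(((6 - 1*1)*(-6) + j(1)) + 1570) = 1467*(((6 - 1*1)*(-6) + (3 + 2*1)) + 1570) = 1467*(((6 - 1)*(-6) + (3 + 2)) + 1570) = 1467*((5*(-6) + 5) + 1570) = 1467*((-30 + 5) + 1570) = 1467*(-25 + 1570) = 1467*1545 = 2266515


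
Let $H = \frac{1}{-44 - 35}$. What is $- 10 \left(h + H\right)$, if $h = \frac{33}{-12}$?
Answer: $\frac{4365}{158} \approx 27.627$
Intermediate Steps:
$h = - \frac{11}{4}$ ($h = 33 \left(- \frac{1}{12}\right) = - \frac{11}{4} \approx -2.75$)
$H = - \frac{1}{79}$ ($H = \frac{1}{-79} = - \frac{1}{79} \approx -0.012658$)
$- 10 \left(h + H\right) = - 10 \left(- \frac{11}{4} - \frac{1}{79}\right) = \left(-10\right) \left(- \frac{873}{316}\right) = \frac{4365}{158}$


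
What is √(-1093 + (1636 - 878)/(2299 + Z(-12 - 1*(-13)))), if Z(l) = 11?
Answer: 2*I*√364412895/1155 ≈ 33.056*I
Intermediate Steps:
√(-1093 + (1636 - 878)/(2299 + Z(-12 - 1*(-13)))) = √(-1093 + (1636 - 878)/(2299 + 11)) = √(-1093 + 758/2310) = √(-1093 + 758*(1/2310)) = √(-1093 + 379/1155) = √(-1262036/1155) = 2*I*√364412895/1155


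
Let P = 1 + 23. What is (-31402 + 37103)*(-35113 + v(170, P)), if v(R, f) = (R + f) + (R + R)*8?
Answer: -183566499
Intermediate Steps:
P = 24
v(R, f) = f + 17*R (v(R, f) = (R + f) + (2*R)*8 = (R + f) + 16*R = f + 17*R)
(-31402 + 37103)*(-35113 + v(170, P)) = (-31402 + 37103)*(-35113 + (24 + 17*170)) = 5701*(-35113 + (24 + 2890)) = 5701*(-35113 + 2914) = 5701*(-32199) = -183566499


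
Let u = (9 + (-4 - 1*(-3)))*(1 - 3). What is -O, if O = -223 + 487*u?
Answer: 8015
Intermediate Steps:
u = -16 (u = (9 + (-4 + 3))*(-2) = (9 - 1)*(-2) = 8*(-2) = -16)
O = -8015 (O = -223 + 487*(-16) = -223 - 7792 = -8015)
-O = -1*(-8015) = 8015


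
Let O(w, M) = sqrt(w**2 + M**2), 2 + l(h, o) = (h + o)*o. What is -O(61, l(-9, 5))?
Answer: -29*sqrt(5) ≈ -64.846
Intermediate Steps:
l(h, o) = -2 + o*(h + o) (l(h, o) = -2 + (h + o)*o = -2 + o*(h + o))
O(w, M) = sqrt(M**2 + w**2)
-O(61, l(-9, 5)) = -sqrt((-2 + 5**2 - 9*5)**2 + 61**2) = -sqrt((-2 + 25 - 45)**2 + 3721) = -sqrt((-22)**2 + 3721) = -sqrt(484 + 3721) = -sqrt(4205) = -29*sqrt(5)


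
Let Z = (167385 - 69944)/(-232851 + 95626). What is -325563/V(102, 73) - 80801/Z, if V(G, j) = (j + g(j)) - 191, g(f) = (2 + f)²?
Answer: 61029436973792/536607587 ≈ 1.1373e+5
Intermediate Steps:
Z = -97441/137225 (Z = 97441/(-137225) = 97441*(-1/137225) = -97441/137225 ≈ -0.71008)
V(G, j) = -191 + j + (2 + j)² (V(G, j) = (j + (2 + j)²) - 191 = -191 + j + (2 + j)²)
-325563/V(102, 73) - 80801/Z = -325563/(-191 + 73 + (2 + 73)²) - 80801/(-97441/137225) = -325563/(-191 + 73 + 75²) - 80801*(-137225/97441) = -325563/(-191 + 73 + 5625) + 11087917225/97441 = -325563/5507 + 11087917225/97441 = 61029436973792/536607587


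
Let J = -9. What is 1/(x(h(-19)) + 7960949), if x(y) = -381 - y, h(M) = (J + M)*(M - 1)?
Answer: 1/7960008 ≈ 1.2563e-7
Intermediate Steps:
h(M) = (-1 + M)*(-9 + M) (h(M) = (-9 + M)*(M - 1) = (-9 + M)*(-1 + M) = (-1 + M)*(-9 + M))
1/(x(h(-19)) + 7960949) = 1/((-381 - (9 + (-19)**2 - 10*(-19))) + 7960949) = 1/((-381 - (9 + 361 + 190)) + 7960949) = 1/((-381 - 1*560) + 7960949) = 1/((-381 - 560) + 7960949) = 1/(-941 + 7960949) = 1/7960008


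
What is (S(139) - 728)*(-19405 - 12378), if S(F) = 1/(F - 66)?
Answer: 1689043969/73 ≈ 2.3138e+7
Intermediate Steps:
S(F) = 1/(-66 + F)
(S(139) - 728)*(-19405 - 12378) = (1/(-66 + 139) - 728)*(-19405 - 12378) = (1/73 - 728)*(-31783) = -53143/73*(-31783) = 1689043969/73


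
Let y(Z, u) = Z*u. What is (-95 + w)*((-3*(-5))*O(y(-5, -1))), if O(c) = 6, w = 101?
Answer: 540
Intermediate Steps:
(-95 + w)*((-3*(-5))*O(y(-5, -1))) = (-95 + 101)*(-3*(-5)*6) = 6*(15*6) = 6*90 = 540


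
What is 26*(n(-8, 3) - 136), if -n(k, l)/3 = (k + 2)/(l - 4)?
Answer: -4004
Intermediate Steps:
n(k, l) = -3*(2 + k)/(-4 + l) (n(k, l) = -3*(k + 2)/(l - 4) = -3*(2 + k)/(-4 + l))
26*(n(-8, 3) - 136) = 26*(3*(-2 - 1*(-8))/(-4 + 3) - 136) = 26*(3*(-2 + 8)/(-1) - 136) = 26*(3*(-1)*6 - 136) = 26*(-18 - 136) = 26*(-154) = -4004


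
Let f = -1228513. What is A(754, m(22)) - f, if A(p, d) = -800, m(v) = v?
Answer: 1227713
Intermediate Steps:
A(754, m(22)) - f = -800 - 1*(-1228513) = -800 + 1228513 = 1227713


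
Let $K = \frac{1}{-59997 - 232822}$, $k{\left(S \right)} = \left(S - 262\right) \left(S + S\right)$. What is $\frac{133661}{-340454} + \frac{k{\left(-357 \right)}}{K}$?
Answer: $- \frac{44060209215631577}{340454} \approx -1.2942 \cdot 10^{11}$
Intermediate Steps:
$k{\left(S \right)} = 2 S \left(-262 + S\right)$ ($k{\left(S \right)} = \left(-262 + S\right) 2 S = 2 S \left(-262 + S\right)$)
$K = - \frac{1}{292819}$ ($K = \frac{1}{-292819} = - \frac{1}{292819} \approx -3.4151 \cdot 10^{-6}$)
$\frac{133661}{-340454} + \frac{k{\left(-357 \right)}}{K} = \frac{133661}{-340454} + \frac{2 \left(-357\right) \left(-262 - 357\right)}{- \frac{1}{292819}} = 133661 \left(- \frac{1}{340454}\right) + 2 \left(-357\right) \left(-619\right) \left(-292819\right) = - \frac{133661}{340454} + 441966 \left(-292819\right) = - \frac{133661}{340454} - 129416042154 = - \frac{44060209215631577}{340454}$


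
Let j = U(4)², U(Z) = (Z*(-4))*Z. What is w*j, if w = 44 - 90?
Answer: -188416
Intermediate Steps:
U(Z) = -4*Z² (U(Z) = (-4*Z)*Z = -4*Z²)
w = -46
j = 4096 (j = (-4*4²)² = (-4*16)² = (-64)² = 4096)
w*j = -46*4096 = -188416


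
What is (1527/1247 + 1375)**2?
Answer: 2945177687104/1555009 ≈ 1.8940e+6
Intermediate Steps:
(1527/1247 + 1375)**2 = (1716152/1247)**2 = 2945177687104/1555009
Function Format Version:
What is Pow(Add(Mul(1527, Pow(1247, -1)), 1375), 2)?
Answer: Rational(2945177687104, 1555009) ≈ 1.8940e+6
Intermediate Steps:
Pow(Add(Mul(1527, Pow(1247, -1)), 1375), 2) = Pow(Add(Mul(1527, Rational(1, 1247)), 1375), 2) = Pow(Add(Rational(1527, 1247), 1375), 2) = Pow(Rational(1716152, 1247), 2) = Rational(2945177687104, 1555009)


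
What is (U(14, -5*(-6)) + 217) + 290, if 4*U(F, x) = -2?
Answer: 1013/2 ≈ 506.50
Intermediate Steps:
U(F, x) = -1/2 (U(F, x) = (1/4)*(-2) = -1/2)
(U(14, -5*(-6)) + 217) + 290 = (-1/2 + 217) + 290 = 433/2 + 290 = 1013/2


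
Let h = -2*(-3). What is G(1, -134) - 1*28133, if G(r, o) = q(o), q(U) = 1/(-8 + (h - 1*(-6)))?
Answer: -112531/4 ≈ -28133.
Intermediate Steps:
h = 6
q(U) = ¼ (q(U) = 1/(-8 + (6 - 1*(-6))) = 1/(-8 + (6 + 6)) = 1/(-8 + 12) = 1/4 = ¼)
G(r, o) = ¼
G(1, -134) - 1*28133 = ¼ - 1*28133 = ¼ - 28133 = -112531/4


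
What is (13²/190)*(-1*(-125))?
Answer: 4225/38 ≈ 111.18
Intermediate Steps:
(13²/190)*(-1*(-125)) = (169*(1/190))*125 = (169/190)*125 = 4225/38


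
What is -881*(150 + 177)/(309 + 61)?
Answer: -288087/370 ≈ -778.61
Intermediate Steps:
-881*(150 + 177)/(309 + 61) = -881/(370/327) = -881/(370*(1/327)) = -881/370/327 = -881*327/370 = -288087/370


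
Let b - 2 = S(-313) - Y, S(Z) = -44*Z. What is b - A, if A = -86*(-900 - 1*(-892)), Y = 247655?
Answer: -234569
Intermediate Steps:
A = 688 (A = -86*(-900 + 892) = -86*(-8) = 688)
b = -233881 (b = 2 + (-44*(-313) - 1*247655) = 2 + (13772 - 247655) = 2 - 233883 = -233881)
b - A = -233881 - 1*688 = -233881 - 688 = -234569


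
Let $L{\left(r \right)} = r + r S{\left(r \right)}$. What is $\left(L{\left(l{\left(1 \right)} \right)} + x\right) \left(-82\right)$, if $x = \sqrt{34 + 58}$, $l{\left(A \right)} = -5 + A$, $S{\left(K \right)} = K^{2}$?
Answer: $5576 - 164 \sqrt{23} \approx 4789.5$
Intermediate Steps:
$x = 2 \sqrt{23}$ ($x = \sqrt{92} = 2 \sqrt{23} \approx 9.5917$)
$L{\left(r \right)} = r + r^{3}$ ($L{\left(r \right)} = r + r r^{2} = r + r^{3}$)
$\left(L{\left(l{\left(1 \right)} \right)} + x\right) \left(-82\right) = \left(\left(\left(-5 + 1\right) + \left(-5 + 1\right)^{3}\right) + 2 \sqrt{23}\right) \left(-82\right) = \left(\left(-4 + \left(-4\right)^{3}\right) + 2 \sqrt{23}\right) \left(-82\right) = \left(\left(-4 - 64\right) + 2 \sqrt{23}\right) \left(-82\right) = \left(-68 + 2 \sqrt{23}\right) \left(-82\right) = 5576 - 164 \sqrt{23}$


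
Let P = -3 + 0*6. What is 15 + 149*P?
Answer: -432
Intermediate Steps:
P = -3 (P = -3 + 0 = -3)
15 + 149*P = 15 + 149*(-3) = 15 - 447 = -432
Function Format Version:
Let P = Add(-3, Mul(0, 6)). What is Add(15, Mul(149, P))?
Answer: -432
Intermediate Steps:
P = -3 (P = Add(-3, 0) = -3)
Add(15, Mul(149, P)) = Add(15, Mul(149, -3)) = Add(15, -447) = -432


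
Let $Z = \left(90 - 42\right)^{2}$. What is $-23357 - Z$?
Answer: $-25661$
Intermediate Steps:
$Z = 2304$ ($Z = 48^{2} = 2304$)
$-23357 - Z = -23357 - 2304 = -25661$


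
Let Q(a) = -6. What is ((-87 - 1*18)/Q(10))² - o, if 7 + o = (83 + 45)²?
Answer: -64283/4 ≈ -16071.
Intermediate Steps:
o = 16377 (o = -7 + (83 + 45)² = -7 + 128² = -7 + 16384 = 16377)
((-87 - 1*18)/Q(10))² - o = ((-87 - 1*18)/(-6))² - 1*16377 = ((-87 - 18)*(-⅙))² - 16377 = (-105*(-⅙))² - 16377 = (35/2)² - 16377 = 1225/4 - 16377 = -64283/4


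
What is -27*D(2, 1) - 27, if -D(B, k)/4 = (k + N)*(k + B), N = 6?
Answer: 2241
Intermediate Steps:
D(B, k) = -4*(6 + k)*(B + k) (D(B, k) = -4*(k + 6)*(k + B) = -4*(6 + k)*(B + k))
-27*D(2, 1) - 27 = -27*(-24*2 - 24*1 - 4*1**2 - 4*2*1) - 27 = -27*(-48 - 24 - 4*1 - 8) - 27 = -27*(-48 - 24 - 4 - 8) - 27 = -27*(-84) - 27 = 2268 - 27 = 2241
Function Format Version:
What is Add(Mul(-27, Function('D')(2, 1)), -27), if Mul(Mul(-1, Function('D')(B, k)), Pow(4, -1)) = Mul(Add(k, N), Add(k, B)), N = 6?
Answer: 2241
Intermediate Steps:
Function('D')(B, k) = Mul(-4, Add(6, k), Add(B, k)) (Function('D')(B, k) = Mul(-4, Mul(Add(k, 6), Add(k, B))) = Mul(-4, Mul(Add(6, k), Add(B, k))) = Mul(-4, Add(6, k), Add(B, k)))
Add(Mul(-27, Function('D')(2, 1)), -27) = Add(Mul(-27, Add(Mul(-24, 2), Mul(-24, 1), Mul(-4, Pow(1, 2)), Mul(-4, 2, 1))), -27) = Add(Mul(-27, Add(-48, -24, Mul(-4, 1), -8)), -27) = Add(Mul(-27, Add(-48, -24, -4, -8)), -27) = Add(Mul(-27, -84), -27) = Add(2268, -27) = 2241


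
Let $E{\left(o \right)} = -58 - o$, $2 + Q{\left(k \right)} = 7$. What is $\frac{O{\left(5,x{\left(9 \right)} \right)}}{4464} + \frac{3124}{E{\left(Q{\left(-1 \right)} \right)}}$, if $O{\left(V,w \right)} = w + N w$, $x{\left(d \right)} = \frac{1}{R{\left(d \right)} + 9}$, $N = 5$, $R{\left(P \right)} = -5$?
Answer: $- \frac{3098987}{62496} \approx -49.587$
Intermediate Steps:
$Q{\left(k \right)} = 5$ ($Q{\left(k \right)} = -2 + 7 = 5$)
$x{\left(d \right)} = \frac{1}{4}$ ($x{\left(d \right)} = \frac{1}{-5 + 9} = \frac{1}{4}$)
$O{\left(V,w \right)} = 6 w$ ($O{\left(V,w \right)} = w + 5 w = 6 w$)
$\frac{O{\left(5,x{\left(9 \right)} \right)}}{4464} + \frac{3124}{E{\left(Q{\left(-1 \right)} \right)}} = \frac{6 \cdot \frac{1}{4}}{4464} + \frac{3124}{-58 - 5} = \frac{3}{2} \cdot \frac{1}{4464} + \frac{3124}{-58 - 5} = \frac{1}{2976} + \frac{3124}{-63} = \frac{1}{2976} + 3124 \left(- \frac{1}{63}\right) = \frac{1}{2976} - \frac{3124}{63} = - \frac{3098987}{62496}$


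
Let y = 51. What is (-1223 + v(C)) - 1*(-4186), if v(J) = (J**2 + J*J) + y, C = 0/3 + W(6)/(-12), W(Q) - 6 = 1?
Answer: 217057/72 ≈ 3014.7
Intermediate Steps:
W(Q) = 7 (W(Q) = 6 + 1 = 7)
C = -7/12 (C = 0/3 + 7/(-12) = 0*(1/3) + 7*(-1/12) = 0 - 7/12 = -7/12 ≈ -0.58333)
v(J) = 51 + 2*J**2 (v(J) = (J**2 + J*J) + 51 = (J**2 + J**2) + 51 = 2*J**2 + 51 = 51 + 2*J**2)
(-1223 + v(C)) - 1*(-4186) = (-1223 + (51 + 2*(-7/12)**2)) - 1*(-4186) = (-1223 + (51 + 2*(49/144))) + 4186 = (-1223 + (51 + 49/72)) + 4186 = (-1223 + 3721/72) + 4186 = -84335/72 + 4186 = 217057/72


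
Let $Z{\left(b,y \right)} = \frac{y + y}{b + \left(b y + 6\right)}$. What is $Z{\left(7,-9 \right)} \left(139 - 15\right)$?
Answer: $\frac{1116}{25} \approx 44.64$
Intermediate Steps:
$Z{\left(b,y \right)} = \frac{2 y}{6 + b + b y}$ ($Z{\left(b,y \right)} = \frac{2 y}{b + \left(6 + b y\right)} = \frac{2 y}{6 + b + b y}$)
$Z{\left(7,-9 \right)} \left(139 - 15\right) = 2 \left(-9\right) \frac{1}{6 + 7 + 7 \left(-9\right)} \left(139 - 15\right) = 2 \left(-9\right) \frac{1}{6 + 7 - 63} \cdot 124 = 2 \left(-9\right) \frac{1}{-50} \cdot 124 = 2 \left(-9\right) \left(- \frac{1}{50}\right) 124 = \frac{9}{25} \cdot 124 = \frac{1116}{25}$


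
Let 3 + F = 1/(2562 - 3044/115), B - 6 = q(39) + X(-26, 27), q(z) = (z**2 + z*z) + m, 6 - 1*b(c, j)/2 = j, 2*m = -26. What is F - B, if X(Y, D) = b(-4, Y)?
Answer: -904499657/291586 ≈ -3102.0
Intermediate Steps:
m = -13 (m = (1/2)*(-26) = -13)
b(c, j) = 12 - 2*j
X(Y, D) = 12 - 2*Y
q(z) = -13 + 2*z**2 (q(z) = (z**2 + z*z) - 13 = (z**2 + z**2) - 13 = 2*z**2 - 13 = -13 + 2*z**2)
B = 3099 (B = 6 + ((-13 + 2*39**2) + (12 - 2*(-26))) = 6 + ((-13 + 2*1521) + (12 + 52)) = 6 + ((-13 + 3042) + 64) = 6 + (3029 + 64) = 6 + 3093 = 3099)
F = -874643/291586 (F = -3 + 1/(2562 - 3044/115) = -3 + 1/(291586/115) = -3 + 115/291586 = -874643/291586 ≈ -2.9996)
F - B = -874643/291586 - 1*3099 = -874643/291586 - 3099 = -904499657/291586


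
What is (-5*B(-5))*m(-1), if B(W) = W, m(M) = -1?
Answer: -25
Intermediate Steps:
(-5*B(-5))*m(-1) = -5*(-5)*(-1) = 25*(-1) = -25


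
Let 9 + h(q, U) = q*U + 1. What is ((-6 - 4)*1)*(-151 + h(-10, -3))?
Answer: 1290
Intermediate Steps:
h(q, U) = -8 + U*q (h(q, U) = -9 + (q*U + 1) = -9 + (U*q + 1) = -9 + (1 + U*q) = -8 + U*q)
((-6 - 4)*1)*(-151 + h(-10, -3)) = ((-6 - 4)*1)*(-151 + (-8 - 3*(-10))) = (-10*1)*(-151 + (-8 + 30)) = -10*(-151 + 22) = -10*(-129) = 1290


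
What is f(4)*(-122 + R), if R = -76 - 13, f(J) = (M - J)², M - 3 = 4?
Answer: -1899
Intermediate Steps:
M = 7 (M = 3 + 4 = 7)
f(J) = (7 - J)²
R = -89
f(4)*(-122 + R) = (-7 + 4)²*(-122 - 89) = (-3)²*(-211) = 9*(-211) = -1899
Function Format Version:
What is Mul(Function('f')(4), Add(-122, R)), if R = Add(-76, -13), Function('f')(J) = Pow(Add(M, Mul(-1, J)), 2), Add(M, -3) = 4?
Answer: -1899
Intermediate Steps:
M = 7 (M = Add(3, 4) = 7)
Function('f')(J) = Pow(Add(7, Mul(-1, J)), 2)
R = -89
Mul(Function('f')(4), Add(-122, R)) = Mul(Pow(Add(-7, 4), 2), Add(-122, -89)) = Mul(Pow(-3, 2), -211) = Mul(9, -211) = -1899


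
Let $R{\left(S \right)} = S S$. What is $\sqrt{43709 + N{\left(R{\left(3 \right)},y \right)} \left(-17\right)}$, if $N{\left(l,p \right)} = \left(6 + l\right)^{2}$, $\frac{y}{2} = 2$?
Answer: $26 \sqrt{59} \approx 199.71$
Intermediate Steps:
$R{\left(S \right)} = S^{2}$
$y = 4$ ($y = 2 \cdot 2 = 4$)
$\sqrt{43709 + N{\left(R{\left(3 \right)},y \right)} \left(-17\right)} = \sqrt{43709 + \left(6 + 3^{2}\right)^{2} \left(-17\right)} = \sqrt{43709 + \left(6 + 9\right)^{2} \left(-17\right)} = \sqrt{43709 + 15^{2} \left(-17\right)} = \sqrt{43709 + 225 \left(-17\right)} = \sqrt{43709 - 3825} = \sqrt{39884} = 26 \sqrt{59}$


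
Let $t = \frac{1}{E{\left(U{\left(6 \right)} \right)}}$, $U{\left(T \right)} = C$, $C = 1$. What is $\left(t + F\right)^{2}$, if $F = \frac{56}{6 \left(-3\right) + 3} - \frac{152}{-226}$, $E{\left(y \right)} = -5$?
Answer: $\frac{30547729}{2873025} \approx 10.633$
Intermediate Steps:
$U{\left(T \right)} = 1$
$F = - \frac{5188}{1695}$ ($F = \frac{56}{-18 + 3} - - \frac{76}{113} = \frac{56}{-15} + \frac{76}{113} = 56 \left(- \frac{1}{15}\right) + \frac{76}{113} = - \frac{56}{15} + \frac{76}{113} = - \frac{5188}{1695} \approx -3.0608$)
$t = - \frac{1}{5}$ ($t = \frac{1}{-5} = - \frac{1}{5} \approx -0.2$)
$\left(t + F\right)^{2} = \left(- \frac{1}{5} - \frac{5188}{1695}\right)^{2} = \left(- \frac{5527}{1695}\right)^{2} = \frac{30547729}{2873025}$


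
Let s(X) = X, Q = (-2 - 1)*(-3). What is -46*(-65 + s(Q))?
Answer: 2576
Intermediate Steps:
Q = 9 (Q = -3*(-3) = 9)
-46*(-65 + s(Q)) = -46*(-65 + 9) = -46*(-56) = 2576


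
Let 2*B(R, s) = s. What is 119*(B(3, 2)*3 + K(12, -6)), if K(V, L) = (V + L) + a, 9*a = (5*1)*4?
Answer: 12019/9 ≈ 1335.4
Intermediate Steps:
B(R, s) = s/2
a = 20/9 (a = ((5*1)*4)/9 = (5*4)/9 = (⅑)*20 = 20/9 ≈ 2.2222)
K(V, L) = 20/9 + L + V (K(V, L) = (V + L) + 20/9 = (L + V) + 20/9 = 20/9 + L + V)
119*(B(3, 2)*3 + K(12, -6)) = 119*(((½)*2)*3 + (20/9 - 6 + 12)) = 119*(1*3 + 74/9) = 119*(3 + 74/9) = 119*(101/9) = 12019/9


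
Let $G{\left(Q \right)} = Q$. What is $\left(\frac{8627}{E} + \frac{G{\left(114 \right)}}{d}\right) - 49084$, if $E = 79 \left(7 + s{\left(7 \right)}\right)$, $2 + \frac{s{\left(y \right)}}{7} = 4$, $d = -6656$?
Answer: $- \frac{270971608675}{5521152} \approx -49079.0$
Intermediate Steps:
$s{\left(y \right)} = 14$ ($s{\left(y \right)} = -14 + 7 \cdot 4 = -14 + 28 = 14$)
$E = 1659$ ($E = 79 \left(7 + 14\right) = 79 \cdot 21 = 1659$)
$\left(\frac{8627}{E} + \frac{G{\left(114 \right)}}{d}\right) - 49084 = \left(\frac{8627}{1659} + \frac{114}{-6656}\right) - 49084 = \left(8627 \cdot \frac{1}{1659} + 114 \left(- \frac{1}{6656}\right)\right) - 49084 = \left(\frac{8627}{1659} - \frac{57}{3328}\right) - 49084 = \frac{28616093}{5521152} - 49084 = - \frac{270971608675}{5521152}$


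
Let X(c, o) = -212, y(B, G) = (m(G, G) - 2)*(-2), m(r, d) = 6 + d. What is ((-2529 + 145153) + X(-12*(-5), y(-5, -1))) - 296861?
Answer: -154449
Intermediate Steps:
y(B, G) = -8 - 2*G (y(B, G) = ((6 + G) - 2)*(-2) = (4 + G)*(-2) = -8 - 2*G)
((-2529 + 145153) + X(-12*(-5), y(-5, -1))) - 296861 = ((-2529 + 145153) - 212) - 296861 = (142624 - 212) - 296861 = 142412 - 296861 = -154449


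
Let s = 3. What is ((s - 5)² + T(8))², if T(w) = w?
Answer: 144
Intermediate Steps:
((s - 5)² + T(8))² = ((3 - 5)² + 8)² = ((-2)² + 8)² = (4 + 8)² = 12² = 144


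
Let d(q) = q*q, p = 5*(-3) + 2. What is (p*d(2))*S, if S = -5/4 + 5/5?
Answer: 13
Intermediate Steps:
S = -¼ (S = -5*¼ + 5*(⅕) = -5/4 + 1 = -¼ ≈ -0.25000)
p = -13 (p = -15 + 2 = -13)
d(q) = q²
(p*d(2))*S = -13*2²*(-¼) = -13*4*(-¼) = -52*(-¼) = 13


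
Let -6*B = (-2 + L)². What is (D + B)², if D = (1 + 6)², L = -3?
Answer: 72361/36 ≈ 2010.0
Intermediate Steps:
D = 49 (D = 7² = 49)
B = -25/6 (B = -(-2 - 3)²/6 = -⅙*(-5)² = -⅙*25 = -25/6 ≈ -4.1667)
(D + B)² = (49 - 25/6)² = (269/6)² = 72361/36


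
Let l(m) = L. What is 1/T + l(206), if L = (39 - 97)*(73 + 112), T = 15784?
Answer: -169362319/15784 ≈ -10730.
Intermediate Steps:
L = -10730 (L = -58*185 = -10730)
l(m) = -10730
1/T + l(206) = 1/15784 - 10730 = -169362319/15784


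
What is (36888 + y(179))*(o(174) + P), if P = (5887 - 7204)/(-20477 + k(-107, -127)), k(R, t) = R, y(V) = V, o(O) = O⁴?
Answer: 699381603395959767/20584 ≈ 3.3977e+13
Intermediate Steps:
P = 1317/20584 (P = (5887 - 7204)/(-20477 - 107) = -1317/(-20584) = -1317*(-1/20584) = 1317/20584 ≈ 0.063982)
(36888 + y(179))*(o(174) + P) = (36888 + 179)*(174⁴ + 1317/20584) = 37067*(916636176 + 1317/20584) = 37067*(18868039048101/20584) = 699381603395959767/20584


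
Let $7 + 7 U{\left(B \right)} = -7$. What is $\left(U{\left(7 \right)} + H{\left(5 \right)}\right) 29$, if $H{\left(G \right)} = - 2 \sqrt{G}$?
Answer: $-58 - 58 \sqrt{5} \approx -187.69$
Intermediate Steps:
$U{\left(B \right)} = -2$ ($U{\left(B \right)} = -1 + \frac{1}{7} \left(-7\right) = -1 - 1 = -2$)
$\left(U{\left(7 \right)} + H{\left(5 \right)}\right) 29 = \left(-2 - 2 \sqrt{5}\right) 29 = -58 - 58 \sqrt{5}$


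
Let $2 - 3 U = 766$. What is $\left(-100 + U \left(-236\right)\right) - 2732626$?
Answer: $- \frac{8017874}{3} \approx -2.6726 \cdot 10^{6}$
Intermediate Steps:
$U = - \frac{764}{3}$ ($U = \frac{2}{3} - \frac{766}{3} = - \frac{764}{3} \approx -254.67$)
$\left(-100 + U \left(-236\right)\right) - 2732626 = \left(-100 - - \frac{180304}{3}\right) - 2732626 = \left(-100 + \frac{180304}{3}\right) - 2732626 = \frac{180004}{3} - 2732626 = - \frac{8017874}{3}$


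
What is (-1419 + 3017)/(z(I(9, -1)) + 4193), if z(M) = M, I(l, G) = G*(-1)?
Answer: 799/2097 ≈ 0.38102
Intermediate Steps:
I(l, G) = -G
(-1419 + 3017)/(z(I(9, -1)) + 4193) = (-1419 + 3017)/(-1*(-1) + 4193) = 1598/(1 + 4193) = 1598/4194 = 1598*(1/4194) = 799/2097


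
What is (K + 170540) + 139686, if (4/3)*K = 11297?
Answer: 1274795/4 ≈ 3.1870e+5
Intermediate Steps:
K = 33891/4 (K = (¾)*11297 = 33891/4 ≈ 8472.8)
(K + 170540) + 139686 = (33891/4 + 170540) + 139686 = 716051/4 + 139686 = 1274795/4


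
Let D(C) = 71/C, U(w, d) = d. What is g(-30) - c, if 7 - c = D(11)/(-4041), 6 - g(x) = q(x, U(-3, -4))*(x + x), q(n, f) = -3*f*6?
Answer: 191983798/44451 ≈ 4319.0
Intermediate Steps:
q(n, f) = -18*f
g(x) = 6 - 144*x (g(x) = 6 - (-18*(-4))*(x + x) = 6 - 72*2*x = 6 - 144*x)
c = 311228/44451 (c = 7 - 71/11/(-4041) = 7 - 71*(1/11)*(-1)/4041 = 7 - 71*(-1)/(11*4041) = 7 - 1*(-71/44451) = 7 + 71/44451 = 311228/44451 ≈ 7.0016)
g(-30) - c = (6 - 144*(-30)) - 1*311228/44451 = (6 + 4320) - 311228/44451 = 4326 - 311228/44451 = 191983798/44451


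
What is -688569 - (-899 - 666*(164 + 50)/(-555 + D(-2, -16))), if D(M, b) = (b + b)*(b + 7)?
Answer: -61250138/89 ≈ -6.8820e+5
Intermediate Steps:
D(M, b) = 2*b*(7 + b) (D(M, b) = (2*b)*(7 + b) = 2*b*(7 + b))
-688569 - (-899 - 666*(164 + 50)/(-555 + D(-2, -16))) = -688569 - (-899 - 666*(164 + 50)/(-555 + 2*(-16)*(7 - 16))) = -688569 - (-899 - 142524/(-555 + 2*(-16)*(-9))) = -688569 - (-899 - 142524/(-555 + 288)) = -688569 - (-899 - 142524/(-267)) = -688569 - (-899 - 142524*(-1)/267) = -688569 - (-899 - 666*(-214/267)) = -688569 - (-899 + 47508/89) = -688569 - 1*(-32503/89) = -688569 + 32503/89 = -61250138/89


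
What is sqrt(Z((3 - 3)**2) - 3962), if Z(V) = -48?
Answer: I*sqrt(4010) ≈ 63.325*I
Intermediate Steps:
sqrt(Z((3 - 3)**2) - 3962) = sqrt(-48 - 3962) = sqrt(-4010) = I*sqrt(4010)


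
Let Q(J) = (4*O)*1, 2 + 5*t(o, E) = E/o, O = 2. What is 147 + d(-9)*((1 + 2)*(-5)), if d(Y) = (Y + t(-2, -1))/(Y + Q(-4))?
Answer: 15/2 ≈ 7.5000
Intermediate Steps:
t(o, E) = -2/5 + E/(5*o) (t(o, E) = -2/5 + (E/o)/5 = -2/5 + E/(5*o))
Q(J) = 8 (Q(J) = (4*2)*1 = 8*1 = 8)
d(Y) = (-3/10 + Y)/(8 + Y) (d(Y) = (Y + (1/5)*(-1 - 2*(-2))/(-2))/(Y + 8) = (Y + (1/5)*(-1/2)*(-1 + 4))/(8 + Y) = (Y + (1/5)*(-1/2)*3)/(8 + Y) = (Y - 3/10)/(8 + Y) = (-3/10 + Y)/(8 + Y))
147 + d(-9)*((1 + 2)*(-5)) = 147 + ((-3/10 - 9)/(8 - 9))*((1 + 2)*(-5)) = 147 + (-93/10/(-1))*(3*(-5)) = 147 - 1*(-93/10)*(-15) = 147 + (93/10)*(-15) = 147 - 279/2 = 15/2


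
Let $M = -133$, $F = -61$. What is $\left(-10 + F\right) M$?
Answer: $9443$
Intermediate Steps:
$\left(-10 + F\right) M = \left(-10 - 61\right) \left(-133\right) = \left(-71\right) \left(-133\right) = 9443$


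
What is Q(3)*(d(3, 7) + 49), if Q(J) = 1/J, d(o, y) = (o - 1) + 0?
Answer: 17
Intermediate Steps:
d(o, y) = -1 + o (d(o, y) = (-1 + o) + 0 = -1 + o)
Q(3)*(d(3, 7) + 49) = ((-1 + 3) + 49)/3 = (2 + 49)/3 = (⅓)*51 = 17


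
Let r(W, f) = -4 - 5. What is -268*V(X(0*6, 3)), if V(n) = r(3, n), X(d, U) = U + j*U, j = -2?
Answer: 2412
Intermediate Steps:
r(W, f) = -9
X(d, U) = -U (X(d, U) = U - 2*U = -U)
V(n) = -9
-268*V(X(0*6, 3)) = -268*(-9) = 2412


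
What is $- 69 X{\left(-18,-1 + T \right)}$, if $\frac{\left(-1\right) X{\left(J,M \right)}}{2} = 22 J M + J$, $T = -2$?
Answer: $161460$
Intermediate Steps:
$X{\left(J,M \right)} = - 2 J - 44 J M$ ($X{\left(J,M \right)} = - 2 \left(22 J M + J\right) = - 2 \left(J + 22 J M\right) = - 2 J - 44 J M$)
$- 69 X{\left(-18,-1 + T \right)} = - 69 \left(\left(-2\right) \left(-18\right) \left(1 + 22 \left(-1 - 2\right)\right)\right) = - 69 \left(\left(-2\right) \left(-18\right) \left(1 + 22 \left(-3\right)\right)\right) = - 69 \left(\left(-2\right) \left(-18\right) \left(1 - 66\right)\right) = - 69 \left(\left(-2\right) \left(-18\right) \left(-65\right)\right) = \left(-69\right) \left(-2340\right) = 161460$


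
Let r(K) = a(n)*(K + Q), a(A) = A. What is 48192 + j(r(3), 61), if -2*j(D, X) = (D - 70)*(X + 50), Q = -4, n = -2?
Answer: 51966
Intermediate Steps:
r(K) = 8 - 2*K (r(K) = -2*(K - 4) = -2*(-4 + K) = 8 - 2*K)
j(D, X) = -(-70 + D)*(50 + X)/2 (j(D, X) = -(D - 70)*(X + 50)/2 = -(-70 + D)*(50 + X)/2)
48192 + j(r(3), 61) = 48192 + (1750 - 25*(8 - 2*3) + 35*61 - 1/2*(8 - 2*3)*61) = 48192 + (1750 - 25*(8 - 6) + 2135 - 1/2*(8 - 6)*61) = 48192 + (1750 - 25*2 + 2135 - 1/2*2*61) = 48192 + (1750 - 50 + 2135 - 61) = 48192 + 3774 = 51966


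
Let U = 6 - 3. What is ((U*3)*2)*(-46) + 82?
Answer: -746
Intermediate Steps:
U = 3
((U*3)*2)*(-46) + 82 = ((3*3)*2)*(-46) + 82 = (9*2)*(-46) + 82 = 18*(-46) + 82 = -828 + 82 = -746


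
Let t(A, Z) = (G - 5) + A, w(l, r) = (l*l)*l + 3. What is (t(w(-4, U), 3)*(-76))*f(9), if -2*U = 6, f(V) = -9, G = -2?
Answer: -46512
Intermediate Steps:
U = -3 (U = -1/2*6 = -3)
w(l, r) = 3 + l**3 (w(l, r) = l**2*l + 3 = l**3 + 3 = 3 + l**3)
t(A, Z) = -7 + A (t(A, Z) = (-2 - 5) + A = -7 + A)
(t(w(-4, U), 3)*(-76))*f(9) = ((-7 + (3 + (-4)**3))*(-76))*(-9) = ((-7 + (3 - 64))*(-76))*(-9) = ((-7 - 61)*(-76))*(-9) = -68*(-76)*(-9) = 5168*(-9) = -46512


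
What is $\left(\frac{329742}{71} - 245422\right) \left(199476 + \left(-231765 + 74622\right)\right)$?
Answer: $- \frac{723691948260}{71} \approx -1.0193 \cdot 10^{10}$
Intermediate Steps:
$\left(\frac{329742}{71} - 245422\right) \left(199476 + \left(-231765 + 74622\right)\right) = \left(329742 \cdot \frac{1}{71} - 245422\right) \left(199476 - 157143\right) = \left(\frac{329742}{71} - 245422\right) 42333 = \left(- \frac{17095220}{71}\right) 42333 = - \frac{723691948260}{71}$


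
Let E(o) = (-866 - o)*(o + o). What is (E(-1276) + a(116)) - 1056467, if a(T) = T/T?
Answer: -2102786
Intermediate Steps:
a(T) = 1
E(o) = 2*o*(-866 - o) (E(o) = (-866 - o)*(2*o) = 2*o*(-866 - o))
(E(-1276) + a(116)) - 1056467 = (-2*(-1276)*(866 - 1276) + 1) - 1056467 = (-2*(-1276)*(-410) + 1) - 1056467 = (-1046320 + 1) - 1056467 = -1046319 - 1056467 = -2102786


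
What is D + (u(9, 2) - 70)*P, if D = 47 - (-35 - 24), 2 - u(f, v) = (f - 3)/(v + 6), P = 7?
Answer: -1501/4 ≈ -375.25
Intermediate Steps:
u(f, v) = 2 - (-3 + f)/(6 + v) (u(f, v) = 2 - (f - 3)/(v + 6) = 2 - (-3 + f)/(6 + v))
D = 106 (D = 47 - 1*(-59) = 47 + 59 = 106)
D + (u(9, 2) - 70)*P = 106 + ((15 - 1*9 + 2*2)/(6 + 2) - 70)*7 = 106 + ((15 - 9 + 4)/8 - 70)*7 = 106 + ((⅛)*10 - 70)*7 = 106 + (5/4 - 70)*7 = 106 - 275/4*7 = 106 - 1925/4 = -1501/4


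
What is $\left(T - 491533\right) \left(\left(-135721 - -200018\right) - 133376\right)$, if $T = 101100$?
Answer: $26970721207$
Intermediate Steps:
$\left(T - 491533\right) \left(\left(-135721 - -200018\right) - 133376\right) = \left(101100 - 491533\right) \left(\left(-135721 - -200018\right) - 133376\right) = - 390433 \left(\left(-135721 + 200018\right) - 133376\right) = - 390433 \left(64297 - 133376\right) = \left(-390433\right) \left(-69079\right) = 26970721207$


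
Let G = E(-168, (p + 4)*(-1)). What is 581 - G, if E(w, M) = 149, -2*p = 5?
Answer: 432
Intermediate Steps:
p = -5/2 (p = -½*5 = -5/2 ≈ -2.5000)
G = 149
581 - G = 581 - 1*149 = 581 - 149 = 432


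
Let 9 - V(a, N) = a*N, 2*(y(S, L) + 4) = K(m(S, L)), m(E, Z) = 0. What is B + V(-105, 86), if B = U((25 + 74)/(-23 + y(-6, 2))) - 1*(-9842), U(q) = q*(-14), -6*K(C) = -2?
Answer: 435451/23 ≈ 18933.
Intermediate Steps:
K(C) = 1/3 (K(C) = -1/6*(-2) = 1/3)
y(S, L) = -23/6 (y(S, L) = -4 + (1/2)*(1/3) = -4 + 1/6 = -23/6)
V(a, N) = 9 - N*a (V(a, N) = 9 - a*N = 9 - N*a)
U(q) = -14*q
B = 227554/23 (B = -14*(25 + 74)/(-23 - 23/6) - 1*(-9842) = -1386/(-161/6) + 9842 = -1386*(-6)/161 + 9842 = -14*(-594/161) + 9842 = 1188/23 + 9842 = 227554/23 ≈ 9893.7)
B + V(-105, 86) = 227554/23 + (9 - 1*86*(-105)) = 227554/23 + (9 + 9030) = 227554/23 + 9039 = 435451/23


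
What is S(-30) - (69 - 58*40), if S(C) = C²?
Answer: 3151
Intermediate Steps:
S(-30) - (69 - 58*40) = (-30)² - (69 - 58*40) = 900 - (69 - 2320) = 900 - 1*(-2251) = 900 + 2251 = 3151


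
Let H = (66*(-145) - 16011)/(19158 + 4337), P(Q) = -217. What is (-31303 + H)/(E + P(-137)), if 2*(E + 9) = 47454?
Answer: -735489566/552155995 ≈ -1.3320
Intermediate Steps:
E = 23718 (E = -9 + (½)*47454 = -9 + 23727 = 23718)
H = -25581/23495 (H = (-9570 - 16011)/23495 = -25581*1/23495 = -25581/23495 ≈ -1.0888)
(-31303 + H)/(E + P(-137)) = (-31303 - 25581/23495)/(23718 - 217) = -735489566/23495/23501 = -735489566/23495*1/23501 = -735489566/552155995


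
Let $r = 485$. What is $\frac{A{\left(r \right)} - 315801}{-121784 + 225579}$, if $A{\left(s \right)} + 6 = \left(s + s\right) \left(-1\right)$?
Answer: $- \frac{316777}{103795} \approx -3.0519$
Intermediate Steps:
$A{\left(s \right)} = -6 - 2 s$ ($A{\left(s \right)} = -6 + \left(s + s\right) \left(-1\right) = -6 + 2 s \left(-1\right) = -6 - 2 s$)
$\frac{A{\left(r \right)} - 315801}{-121784 + 225579} = \frac{\left(-6 - 970\right) - 315801}{-121784 + 225579} = \frac{\left(-6 - 970\right) - 315801}{103795} = \left(-976 - 315801\right) \frac{1}{103795} = \left(-316777\right) \frac{1}{103795} = - \frac{316777}{103795}$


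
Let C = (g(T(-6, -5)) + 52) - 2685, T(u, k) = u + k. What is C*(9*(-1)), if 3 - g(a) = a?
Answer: 23571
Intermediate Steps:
T(u, k) = k + u
g(a) = 3 - a
C = -2619 (C = ((3 - (-5 - 6)) + 52) - 2685 = ((3 - 1*(-11)) + 52) - 2685 = ((3 + 11) + 52) - 2685 = (14 + 52) - 2685 = 66 - 2685 = -2619)
C*(9*(-1)) = -23571*(-1) = -2619*(-9) = 23571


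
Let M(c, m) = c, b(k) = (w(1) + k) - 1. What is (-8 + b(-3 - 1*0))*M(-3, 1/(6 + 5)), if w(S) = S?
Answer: 33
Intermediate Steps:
b(k) = k (b(k) = (1 + k) - 1 = k)
(-8 + b(-3 - 1*0))*M(-3, 1/(6 + 5)) = (-8 + (-3 - 1*0))*(-3) = (-8 + (-3 + 0))*(-3) = (-8 - 3)*(-3) = -11*(-3) = 33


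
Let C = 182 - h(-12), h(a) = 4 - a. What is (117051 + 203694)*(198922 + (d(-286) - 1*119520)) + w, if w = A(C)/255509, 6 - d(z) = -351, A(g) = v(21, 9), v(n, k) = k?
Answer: 6536508006956604/255509 ≈ 2.5582e+10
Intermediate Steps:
C = 166 (C = 182 - (4 - 1*(-12)) = 182 - (4 + 12) = 182 - 1*16 = 182 - 16 = 166)
A(g) = 9
d(z) = 357 (d(z) = 6 - 1*(-351) = 6 + 351 = 357)
w = 9/255509 ≈ 3.5224e-5
(117051 + 203694)*(198922 + (d(-286) - 1*119520)) + w = (117051 + 203694)*(198922 + (357 - 1*119520)) + 9/255509 = 320745*(198922 + (357 - 119520)) + 9/255509 = 320745*(198922 - 119163) + 9/255509 = 320745*79759 + 9/255509 = 25582300455 + 9/255509 = 6536508006956604/255509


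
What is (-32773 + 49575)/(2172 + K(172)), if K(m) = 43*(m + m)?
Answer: 8401/8482 ≈ 0.99045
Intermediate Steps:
K(m) = 86*m (K(m) = 43*(2*m) = 86*m)
(-32773 + 49575)/(2172 + K(172)) = (-32773 + 49575)/(2172 + 86*172) = 16802/(2172 + 14792) = 16802/16964 = 16802*(1/16964) = 8401/8482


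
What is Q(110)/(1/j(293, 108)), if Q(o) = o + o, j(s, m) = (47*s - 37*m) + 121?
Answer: 2177120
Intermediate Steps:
j(s, m) = 121 - 37*m + 47*s (j(s, m) = (-37*m + 47*s) + 121 = 121 - 37*m + 47*s)
Q(o) = 2*o
Q(110)/(1/j(293, 108)) = (2*110)/(1/(121 - 37*108 + 47*293)) = 220/(1/(121 - 3996 + 13771)) = 220/(1/9896) = 220*9896 = 2177120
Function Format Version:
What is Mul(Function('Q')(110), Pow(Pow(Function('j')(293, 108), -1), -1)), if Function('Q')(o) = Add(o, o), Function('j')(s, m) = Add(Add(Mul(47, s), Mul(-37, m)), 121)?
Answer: 2177120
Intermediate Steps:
Function('j')(s, m) = Add(121, Mul(-37, m), Mul(47, s)) (Function('j')(s, m) = Add(Add(Mul(-37, m), Mul(47, s)), 121) = Add(121, Mul(-37, m), Mul(47, s)))
Function('Q')(o) = Mul(2, o)
Mul(Function('Q')(110), Pow(Pow(Function('j')(293, 108), -1), -1)) = Mul(Mul(2, 110), Pow(Pow(Add(121, Mul(-37, 108), Mul(47, 293)), -1), -1)) = Mul(220, Pow(Pow(Add(121, -3996, 13771), -1), -1)) = Mul(220, Pow(Pow(9896, -1), -1)) = Mul(220, Pow(Rational(1, 9896), -1)) = Mul(220, 9896) = 2177120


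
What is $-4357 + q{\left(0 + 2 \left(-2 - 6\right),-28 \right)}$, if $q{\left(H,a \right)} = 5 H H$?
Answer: $-3077$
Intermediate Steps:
$q{\left(H,a \right)} = 5 H^{2}$
$-4357 + q{\left(0 + 2 \left(-2 - 6\right),-28 \right)} = -4357 + 5 \left(0 + 2 \left(-2 - 6\right)\right)^{2} = -4357 + 5 \left(0 + 2 \left(-8\right)\right)^{2} = -4357 + 5 \left(0 - 16\right)^{2} = -4357 + 5 \left(-16\right)^{2} = -4357 + 5 \cdot 256 = -4357 + 1280 = -3077$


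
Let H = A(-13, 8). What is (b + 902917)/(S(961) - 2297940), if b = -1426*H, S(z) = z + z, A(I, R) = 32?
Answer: -857285/2296018 ≈ -0.37338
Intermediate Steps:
S(z) = 2*z
H = 32
b = -45632 (b = -1426*32 = -45632)
(b + 902917)/(S(961) - 2297940) = (-45632 + 902917)/(2*961 - 2297940) = 857285/(1922 - 2297940) = 857285/(-2296018) = 857285*(-1/2296018) = -857285/2296018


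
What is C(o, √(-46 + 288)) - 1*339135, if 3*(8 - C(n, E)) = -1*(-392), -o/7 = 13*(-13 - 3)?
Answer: -1017773/3 ≈ -3.3926e+5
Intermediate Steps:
o = 1456 (o = -91*(-13 - 3) = -91*(-16) = -7*(-208) = 1456)
C(n, E) = -368/3 (C(n, E) = 8 - (-1)*(-392)/3 = 8 - ⅓*392 = 8 - 392/3 = -368/3)
C(o, √(-46 + 288)) - 1*339135 = -368/3 - 1*339135 = -368/3 - 339135 = -1017773/3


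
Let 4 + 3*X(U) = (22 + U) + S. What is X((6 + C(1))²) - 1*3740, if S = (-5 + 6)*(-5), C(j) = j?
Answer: -11158/3 ≈ -3719.3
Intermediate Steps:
S = -5 (S = 1*(-5) = -5)
X(U) = 13/3 + U/3 (X(U) = -4/3 + ((22 + U) - 5)/3 = -4/3 + (17 + U)/3 = -4/3 + (17/3 + U/3) = 13/3 + U/3)
X((6 + C(1))²) - 1*3740 = (13/3 + (6 + 1)²/3) - 1*3740 = (13/3 + (⅓)*7²) - 3740 = (13/3 + (⅓)*49) - 3740 = (13/3 + 49/3) - 3740 = 62/3 - 3740 = -11158/3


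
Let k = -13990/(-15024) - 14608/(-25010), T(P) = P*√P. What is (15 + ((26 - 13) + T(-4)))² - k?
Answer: 67492703077/93937560 - 448*I ≈ 718.48 - 448.0*I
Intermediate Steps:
T(P) = P^(3/2)
k = 142340123/93937560 (k = -13990*(-1/15024) - 14608*(-1/25010) = 6995/7512 + 7304/12505 = 142340123/93937560 ≈ 1.5153)
(15 + ((26 - 13) + T(-4)))² - k = (15 + ((26 - 13) + (-4)^(3/2)))² - 1*142340123/93937560 = (15 + (13 - 8*I))² - 142340123/93937560 = (28 - 8*I)² - 142340123/93937560 = -142340123/93937560 + (28 - 8*I)²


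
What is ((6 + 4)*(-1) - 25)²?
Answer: 1225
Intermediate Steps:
((6 + 4)*(-1) - 25)² = (10*(-1) - 25)² = (-10 - 25)² = (-35)² = 1225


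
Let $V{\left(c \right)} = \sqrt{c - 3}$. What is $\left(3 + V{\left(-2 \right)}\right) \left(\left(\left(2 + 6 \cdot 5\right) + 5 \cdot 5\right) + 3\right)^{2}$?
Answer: $10800 + 3600 i \sqrt{5} \approx 10800.0 + 8049.8 i$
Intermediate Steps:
$V{\left(c \right)} = \sqrt{-3 + c}$
$\left(3 + V{\left(-2 \right)}\right) \left(\left(\left(2 + 6 \cdot 5\right) + 5 \cdot 5\right) + 3\right)^{2} = \left(3 + \sqrt{-3 - 2}\right) \left(\left(\left(2 + 6 \cdot 5\right) + 5 \cdot 5\right) + 3\right)^{2} = \left(3 + \sqrt{-5}\right) \left(\left(\left(2 + 30\right) + 25\right) + 3\right)^{2} = \left(3 + i \sqrt{5}\right) \left(\left(32 + 25\right) + 3\right)^{2} = \left(3 + i \sqrt{5}\right) \left(57 + 3\right)^{2} = \left(3 + i \sqrt{5}\right) 60^{2} = \left(3 + i \sqrt{5}\right) 3600 = 10800 + 3600 i \sqrt{5}$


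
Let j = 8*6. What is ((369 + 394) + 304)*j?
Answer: 51216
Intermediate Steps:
j = 48
((369 + 394) + 304)*j = ((369 + 394) + 304)*48 = (763 + 304)*48 = 1067*48 = 51216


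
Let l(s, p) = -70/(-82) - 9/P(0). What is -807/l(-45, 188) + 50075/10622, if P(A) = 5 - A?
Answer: 441741280/515167 ≈ 857.47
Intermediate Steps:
l(s, p) = -194/205 (l(s, p) = -70/(-82) - 9/(5 - 1*0) = -70*(-1/82) - 9/(5 + 0) = 35/41 - 9/5 = -194/205)
-807/l(-45, 188) + 50075/10622 = -807/(-194/205) + 50075/10622 = -807*(-205/194) + 50075*(1/10622) = 165435/194 + 50075/10622 = 441741280/515167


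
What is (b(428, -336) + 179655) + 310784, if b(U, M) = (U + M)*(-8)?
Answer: 489703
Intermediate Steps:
b(U, M) = -8*M - 8*U (b(U, M) = (M + U)*(-8) = -8*M - 8*U)
(b(428, -336) + 179655) + 310784 = ((-8*(-336) - 8*428) + 179655) + 310784 = ((2688 - 3424) + 179655) + 310784 = (-736 + 179655) + 310784 = 178919 + 310784 = 489703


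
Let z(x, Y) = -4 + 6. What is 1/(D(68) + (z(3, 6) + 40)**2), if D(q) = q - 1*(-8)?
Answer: 1/1840 ≈ 0.00054348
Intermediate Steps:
z(x, Y) = 2
D(q) = 8 + q (D(q) = q + 8 = 8 + q)
1/(D(68) + (z(3, 6) + 40)**2) = 1/((8 + 68) + (2 + 40)**2) = 1/(76 + 42**2) = 1/(76 + 1764) = 1/1840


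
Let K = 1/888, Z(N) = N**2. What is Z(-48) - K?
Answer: 2045951/888 ≈ 2304.0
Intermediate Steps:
K = 1/888 ≈ 0.0011261
Z(-48) - K = (-48)**2 - 1*1/888 = 2304 - 1/888 = 2045951/888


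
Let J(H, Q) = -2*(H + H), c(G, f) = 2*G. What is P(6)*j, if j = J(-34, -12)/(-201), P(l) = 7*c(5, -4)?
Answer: -9520/201 ≈ -47.363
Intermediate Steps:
P(l) = 70 (P(l) = 7*(2*5) = 7*10 = 70)
J(H, Q) = -4*H
j = -136/201 (j = -4*(-34)/(-201) = 136*(-1/201) = -136/201 ≈ -0.67662)
P(6)*j = 70*(-136/201) = -9520/201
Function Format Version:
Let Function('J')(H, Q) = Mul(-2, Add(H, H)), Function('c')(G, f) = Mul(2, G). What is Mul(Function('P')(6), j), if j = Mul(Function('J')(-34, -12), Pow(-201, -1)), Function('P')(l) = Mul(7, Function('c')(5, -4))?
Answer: Rational(-9520, 201) ≈ -47.363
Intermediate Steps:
Function('P')(l) = 70 (Function('P')(l) = Mul(7, Mul(2, 5)) = Mul(7, 10) = 70)
Function('J')(H, Q) = Mul(-4, H) (Function('J')(H, Q) = Mul(-2, Mul(2, H)) = Mul(-4, H))
j = Rational(-136, 201) (j = Mul(Mul(-4, -34), Pow(-201, -1)) = Mul(136, Rational(-1, 201)) = Rational(-136, 201) ≈ -0.67662)
Mul(Function('P')(6), j) = Mul(70, Rational(-136, 201)) = Rational(-9520, 201)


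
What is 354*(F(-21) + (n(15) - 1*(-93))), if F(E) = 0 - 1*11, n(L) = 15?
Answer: 34338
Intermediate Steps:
F(E) = -11 (F(E) = 0 - 11 = -11)
354*(F(-21) + (n(15) - 1*(-93))) = 354*(-11 + (15 - 1*(-93))) = 354*(-11 + (15 + 93)) = 354*(-11 + 108) = 354*97 = 34338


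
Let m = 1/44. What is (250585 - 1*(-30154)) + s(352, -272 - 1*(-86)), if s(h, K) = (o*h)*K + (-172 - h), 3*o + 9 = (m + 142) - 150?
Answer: 650727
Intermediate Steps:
m = 1/44 ≈ 0.022727
o = -249/44 (o = -3 + ((1/44 + 142) - 150)/3 = -3 + (6249/44 - 150)/3 = -3 + (⅓)*(-351/44) = -3 - 117/44 = -249/44 ≈ -5.6591)
s(h, K) = -172 - h - 249*K*h/44 (s(h, K) = (-249*h/44)*K + (-172 - h) = -249*K*h/44 + (-172 - h) = -172 - h - 249*K*h/44)
(250585 - 1*(-30154)) + s(352, -272 - 1*(-86)) = (250585 - 1*(-30154)) + (-172 - 1*352 - 249/44*(-272 - 1*(-86))*352) = (250585 + 30154) + (-172 - 352 - 249/44*(-272 + 86)*352) = 280739 + (-172 - 352 - 249/44*(-186)*352) = 280739 + (-172 - 352 + 370512) = 280739 + 369988 = 650727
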